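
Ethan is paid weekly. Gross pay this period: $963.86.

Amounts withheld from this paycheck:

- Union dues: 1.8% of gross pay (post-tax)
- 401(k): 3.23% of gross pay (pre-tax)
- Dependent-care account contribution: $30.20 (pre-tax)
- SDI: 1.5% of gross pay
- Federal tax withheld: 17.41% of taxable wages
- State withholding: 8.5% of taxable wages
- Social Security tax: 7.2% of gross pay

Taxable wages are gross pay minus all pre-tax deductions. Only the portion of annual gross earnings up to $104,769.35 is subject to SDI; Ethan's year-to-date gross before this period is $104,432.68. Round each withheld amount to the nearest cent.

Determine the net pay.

$576.88

401(k): $963.86 × 0.0323 = $31.13
Dependent-care account contribution: $30.20
Pre-tax total = $31.13 + $30.20 = $61.33
Taxable wages = $963.86 − $61.33 = $902.53
State withholding: $902.53 × 0.085 = $76.72
Federal tax withheld: $902.53 × 0.1741 = $157.13
Social Security tax: $963.86 × 0.072 = $69.40
SDI: only $104,769.35 − $104,432.68 = $336.67 of this check is subject → $336.67 × 0.015 = $5.05
Union dues: $963.86 × 0.018 = $17.35
Total deductions = $31.13 + $30.20 + $76.72 + $157.13 + $69.40 + $5.05 + $17.35 = $386.98
Net pay = $963.86 − $386.98 = $576.88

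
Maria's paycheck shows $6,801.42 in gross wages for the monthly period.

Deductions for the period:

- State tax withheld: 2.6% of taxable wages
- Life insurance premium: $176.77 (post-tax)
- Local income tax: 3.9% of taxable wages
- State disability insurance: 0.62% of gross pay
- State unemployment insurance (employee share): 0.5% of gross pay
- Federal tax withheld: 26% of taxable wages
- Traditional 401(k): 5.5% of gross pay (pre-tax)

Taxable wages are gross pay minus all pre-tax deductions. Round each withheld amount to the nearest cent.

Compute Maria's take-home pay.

$4,085.50

Traditional 401(k): $6,801.42 × 0.055 = $374.08
Taxable wages = $6,801.42 − $374.08 = $6,427.34
Federal tax withheld: $6,427.34 × 0.26 = $1,671.11
State tax withheld: $6,427.34 × 0.026 = $167.11
Local income tax: $6,427.34 × 0.039 = $250.67
State disability insurance: $6,801.42 × 0.0062 = $42.17
State unemployment insurance (employee share): $6,801.42 × 0.005 = $34.01
Life insurance premium: $176.77
Total deductions = $374.08 + $1,671.11 + $167.11 + $250.67 + $42.17 + $34.01 + $176.77 = $2,715.92
Net pay = $6,801.42 − $2,715.92 = $4,085.50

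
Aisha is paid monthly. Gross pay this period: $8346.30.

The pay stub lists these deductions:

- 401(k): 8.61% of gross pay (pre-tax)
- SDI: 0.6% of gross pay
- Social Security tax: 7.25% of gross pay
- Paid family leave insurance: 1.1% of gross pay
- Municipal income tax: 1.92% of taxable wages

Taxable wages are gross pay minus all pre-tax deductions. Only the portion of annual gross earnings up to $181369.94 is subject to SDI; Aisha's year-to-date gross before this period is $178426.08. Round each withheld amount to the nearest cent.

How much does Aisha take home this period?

$6766.65

401(k): $8346.30 × 0.0861 = $718.62
Taxable wages = $8346.30 − $718.62 = $7627.68
Municipal income tax: $7627.68 × 0.0192 = $146.45
SDI: only $181369.94 − $178426.08 = $2943.86 of this check is subject → $2943.86 × 0.006 = $17.66
Paid family leave insurance: $8346.30 × 0.011 = $91.81
Social Security tax: $8346.30 × 0.0725 = $605.11
Total deductions = $718.62 + $146.45 + $17.66 + $91.81 + $605.11 = $1579.65
Net pay = $8346.30 − $1579.65 = $6766.65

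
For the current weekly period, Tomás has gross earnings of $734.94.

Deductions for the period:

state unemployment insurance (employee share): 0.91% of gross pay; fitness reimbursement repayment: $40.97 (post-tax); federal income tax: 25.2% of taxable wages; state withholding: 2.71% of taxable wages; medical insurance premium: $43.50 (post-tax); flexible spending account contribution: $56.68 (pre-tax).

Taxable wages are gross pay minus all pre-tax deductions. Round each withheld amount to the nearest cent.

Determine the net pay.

$397.80

Flexible spending account contribution: $56.68
Taxable wages = $734.94 − $56.68 = $678.26
Federal income tax: $678.26 × 0.252 = $170.92
State withholding: $678.26 × 0.0271 = $18.38
State unemployment insurance (employee share): $734.94 × 0.0091 = $6.69
Fitness reimbursement repayment: $40.97
Medical insurance premium: $43.50
Total deductions = $56.68 + $170.92 + $18.38 + $6.69 + $40.97 + $43.50 = $337.14
Net pay = $734.94 − $337.14 = $397.80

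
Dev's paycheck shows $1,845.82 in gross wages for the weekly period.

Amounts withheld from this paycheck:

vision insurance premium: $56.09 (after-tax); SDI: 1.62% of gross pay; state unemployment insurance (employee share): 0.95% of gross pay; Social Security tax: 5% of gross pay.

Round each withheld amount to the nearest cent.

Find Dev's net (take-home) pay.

$1,650.00

Social Security tax: $1,845.82 × 0.05 = $92.29
State unemployment insurance (employee share): $1,845.82 × 0.0095 = $17.54
SDI: $1,845.82 × 0.0162 = $29.90
Vision insurance premium: $56.09
Total deductions = $92.29 + $17.54 + $29.90 + $56.09 = $195.82
Net pay = $1,845.82 − $195.82 = $1,650.00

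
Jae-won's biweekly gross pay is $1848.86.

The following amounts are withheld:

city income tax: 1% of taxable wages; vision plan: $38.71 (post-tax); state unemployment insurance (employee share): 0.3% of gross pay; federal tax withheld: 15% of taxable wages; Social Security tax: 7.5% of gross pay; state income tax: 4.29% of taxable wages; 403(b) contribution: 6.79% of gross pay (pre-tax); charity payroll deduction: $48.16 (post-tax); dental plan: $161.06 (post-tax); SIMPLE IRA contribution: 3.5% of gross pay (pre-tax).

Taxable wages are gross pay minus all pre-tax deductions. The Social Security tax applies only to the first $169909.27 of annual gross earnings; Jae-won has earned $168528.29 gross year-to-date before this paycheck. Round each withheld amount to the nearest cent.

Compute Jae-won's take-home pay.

403(b) contribution: $1848.86 × 0.0679 = $125.54
SIMPLE IRA contribution: $1848.86 × 0.035 = $64.71
Pre-tax total = $125.54 + $64.71 = $190.25
Taxable wages = $1848.86 − $190.25 = $1658.61
State income tax: $1658.61 × 0.0429 = $71.15
City income tax: $1658.61 × 0.01 = $16.59
Federal tax withheld: $1658.61 × 0.15 = $248.79
State unemployment insurance (employee share): $1848.86 × 0.003 = $5.55
Social Security tax: only $169909.27 − $168528.29 = $1380.98 of this check is subject → $1380.98 × 0.075 = $103.57
Charity payroll deduction: $48.16
Vision plan: $38.71
Dental plan: $161.06
Total deductions = $125.54 + $64.71 + $71.15 + $16.59 + $248.79 + $5.55 + $103.57 + $48.16 + $38.71 + $161.06 = $883.83
Net pay = $1848.86 − $883.83 = $965.03

$965.03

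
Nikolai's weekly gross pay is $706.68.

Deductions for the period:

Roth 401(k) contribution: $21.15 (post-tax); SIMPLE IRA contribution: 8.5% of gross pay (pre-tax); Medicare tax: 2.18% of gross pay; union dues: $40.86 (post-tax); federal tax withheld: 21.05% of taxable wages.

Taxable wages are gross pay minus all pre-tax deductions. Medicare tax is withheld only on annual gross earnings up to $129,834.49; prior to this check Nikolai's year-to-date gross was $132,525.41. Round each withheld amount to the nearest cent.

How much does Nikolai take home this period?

$448.49

SIMPLE IRA contribution: $706.68 × 0.085 = $60.07
Taxable wages = $706.68 − $60.07 = $646.61
Federal tax withheld: $646.61 × 0.2105 = $136.11
Medicare tax: annual cap $129,834.49 already reached (YTD $132,525.41), so $0.00
Roth 401(k) contribution: $21.15
Union dues: $40.86
Total deductions = $60.07 + $136.11 + $0.00 + $21.15 + $40.86 = $258.19
Net pay = $706.68 − $258.19 = $448.49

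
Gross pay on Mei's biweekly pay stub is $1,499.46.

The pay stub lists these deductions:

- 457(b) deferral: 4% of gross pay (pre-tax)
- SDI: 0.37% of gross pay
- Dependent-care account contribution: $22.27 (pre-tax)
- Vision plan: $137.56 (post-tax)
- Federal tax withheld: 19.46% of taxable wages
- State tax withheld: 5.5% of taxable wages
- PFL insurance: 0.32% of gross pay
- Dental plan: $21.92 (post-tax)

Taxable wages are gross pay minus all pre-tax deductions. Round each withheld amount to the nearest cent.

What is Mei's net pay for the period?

$893.64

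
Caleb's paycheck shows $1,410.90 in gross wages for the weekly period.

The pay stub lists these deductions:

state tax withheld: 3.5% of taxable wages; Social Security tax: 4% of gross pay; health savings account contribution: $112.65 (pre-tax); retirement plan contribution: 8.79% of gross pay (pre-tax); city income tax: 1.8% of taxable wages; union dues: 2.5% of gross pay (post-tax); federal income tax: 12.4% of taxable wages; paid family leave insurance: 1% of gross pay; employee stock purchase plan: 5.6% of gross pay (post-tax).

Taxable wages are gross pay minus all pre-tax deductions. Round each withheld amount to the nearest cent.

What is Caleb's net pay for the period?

$781.56

Health savings account contribution: $112.65
Retirement plan contribution: $1,410.90 × 0.0879 = $124.02
Pre-tax total = $112.65 + $124.02 = $236.67
Taxable wages = $1,410.90 − $236.67 = $1,174.23
State tax withheld: $1,174.23 × 0.035 = $41.10
City income tax: $1,174.23 × 0.018 = $21.14
Federal income tax: $1,174.23 × 0.124 = $145.60
Social Security tax: $1,410.90 × 0.04 = $56.44
Paid family leave insurance: $1,410.90 × 0.01 = $14.11
Union dues: $1,410.90 × 0.025 = $35.27
Employee stock purchase plan: $1,410.90 × 0.056 = $79.01
Total deductions = $112.65 + $124.02 + $41.10 + $21.14 + $145.60 + $56.44 + $14.11 + $35.27 + $79.01 = $629.34
Net pay = $1,410.90 − $629.34 = $781.56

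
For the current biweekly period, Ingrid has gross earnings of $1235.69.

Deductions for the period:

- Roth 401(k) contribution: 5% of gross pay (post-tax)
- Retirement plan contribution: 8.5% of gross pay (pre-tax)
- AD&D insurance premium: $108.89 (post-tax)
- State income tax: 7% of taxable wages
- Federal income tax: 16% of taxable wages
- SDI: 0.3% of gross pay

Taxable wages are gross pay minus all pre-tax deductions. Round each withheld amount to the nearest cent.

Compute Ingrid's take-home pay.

$696.22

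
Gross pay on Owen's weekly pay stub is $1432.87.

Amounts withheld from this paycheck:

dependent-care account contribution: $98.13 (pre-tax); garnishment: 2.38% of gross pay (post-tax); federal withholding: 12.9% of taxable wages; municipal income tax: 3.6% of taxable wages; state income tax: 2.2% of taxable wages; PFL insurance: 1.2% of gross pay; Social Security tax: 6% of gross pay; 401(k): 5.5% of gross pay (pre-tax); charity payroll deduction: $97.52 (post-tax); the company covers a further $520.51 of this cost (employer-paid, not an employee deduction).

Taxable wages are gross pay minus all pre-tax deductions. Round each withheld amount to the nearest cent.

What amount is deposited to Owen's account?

$786.30

401(k): $1432.87 × 0.055 = $78.81
Dependent-care account contribution: $98.13
Pre-tax total = $78.81 + $98.13 = $176.94
Taxable wages = $1432.87 − $176.94 = $1255.93
Municipal income tax: $1255.93 × 0.036 = $45.21
Federal withholding: $1255.93 × 0.129 = $162.01
State income tax: $1255.93 × 0.022 = $27.63
PFL insurance: $1432.87 × 0.012 = $17.19
Social Security tax: $1432.87 × 0.06 = $85.97
Garnishment: $1432.87 × 0.0238 = $34.10
Charity payroll deduction: $97.52
(Employer's $520.51 toward charity payroll deduction is not withheld from the employee.)
Total deductions = $78.81 + $98.13 + $45.21 + $162.01 + $27.63 + $17.19 + $85.97 + $34.10 + $97.52 = $646.57
Net pay = $1432.87 − $646.57 = $786.30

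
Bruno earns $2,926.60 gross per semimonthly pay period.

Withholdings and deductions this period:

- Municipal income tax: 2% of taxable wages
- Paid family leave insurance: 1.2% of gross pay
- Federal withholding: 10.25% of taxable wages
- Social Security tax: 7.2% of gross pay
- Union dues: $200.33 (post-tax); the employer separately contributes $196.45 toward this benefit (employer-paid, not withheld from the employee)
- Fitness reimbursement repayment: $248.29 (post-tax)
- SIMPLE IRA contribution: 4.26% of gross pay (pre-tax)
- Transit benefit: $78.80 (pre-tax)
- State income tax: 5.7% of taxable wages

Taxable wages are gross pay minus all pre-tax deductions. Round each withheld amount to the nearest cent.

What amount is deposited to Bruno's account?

$1,539.87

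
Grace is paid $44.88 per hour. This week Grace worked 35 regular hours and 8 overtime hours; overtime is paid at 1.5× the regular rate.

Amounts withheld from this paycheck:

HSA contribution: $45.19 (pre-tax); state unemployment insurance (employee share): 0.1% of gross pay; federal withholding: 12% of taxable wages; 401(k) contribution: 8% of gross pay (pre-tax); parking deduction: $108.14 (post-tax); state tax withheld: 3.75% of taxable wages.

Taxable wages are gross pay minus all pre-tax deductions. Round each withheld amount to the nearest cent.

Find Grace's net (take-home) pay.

Regular pay: 35 × $44.88 = $1,570.80
Overtime pay: 8 × $44.88 × 1.5 = $538.56
Gross pay = $1,570.80 + $538.56 = $2,109.36
HSA contribution: $45.19
401(k) contribution: $2,109.36 × 0.08 = $168.75
Pre-tax total = $45.19 + $168.75 = $213.94
Taxable wages = $2,109.36 − $213.94 = $1,895.42
State tax withheld: $1,895.42 × 0.0375 = $71.08
Federal withholding: $1,895.42 × 0.12 = $227.45
State unemployment insurance (employee share): $2,109.36 × 0.001 = $2.11
Parking deduction: $108.14
Total deductions = $45.19 + $168.75 + $71.08 + $227.45 + $2.11 + $108.14 = $622.72
Net pay = $2,109.36 − $622.72 = $1,486.64

$1,486.64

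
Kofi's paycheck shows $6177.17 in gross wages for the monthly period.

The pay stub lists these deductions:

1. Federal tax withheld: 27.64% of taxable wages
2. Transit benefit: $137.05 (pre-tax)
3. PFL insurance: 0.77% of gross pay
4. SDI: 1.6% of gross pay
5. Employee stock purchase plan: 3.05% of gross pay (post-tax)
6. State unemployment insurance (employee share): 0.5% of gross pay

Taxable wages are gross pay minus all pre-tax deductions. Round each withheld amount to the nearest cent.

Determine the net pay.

Transit benefit: $137.05
Taxable wages = $6177.17 − $137.05 = $6040.12
Federal tax withheld: $6040.12 × 0.2764 = $1669.49
PFL insurance: $6177.17 × 0.0077 = $47.56
SDI: $6177.17 × 0.016 = $98.83
State unemployment insurance (employee share): $6177.17 × 0.005 = $30.89
Employee stock purchase plan: $6177.17 × 0.0305 = $188.40
Total deductions = $137.05 + $1669.49 + $47.56 + $98.83 + $30.89 + $188.40 = $2172.22
Net pay = $6177.17 − $2172.22 = $4004.95

$4004.95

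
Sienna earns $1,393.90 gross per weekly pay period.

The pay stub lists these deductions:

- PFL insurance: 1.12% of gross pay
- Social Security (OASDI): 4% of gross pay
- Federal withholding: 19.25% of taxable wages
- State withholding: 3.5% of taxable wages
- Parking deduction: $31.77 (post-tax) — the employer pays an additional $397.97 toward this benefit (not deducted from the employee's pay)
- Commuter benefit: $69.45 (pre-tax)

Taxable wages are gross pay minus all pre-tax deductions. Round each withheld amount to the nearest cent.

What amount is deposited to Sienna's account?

$919.99

Commuter benefit: $69.45
Taxable wages = $1,393.90 − $69.45 = $1,324.45
State withholding: $1,324.45 × 0.035 = $46.36
Federal withholding: $1,324.45 × 0.1925 = $254.96
PFL insurance: $1,393.90 × 0.0112 = $15.61
Social Security (OASDI): $1,393.90 × 0.04 = $55.76
Parking deduction: $31.77
(Employer's $397.97 toward parking deduction is not withheld from the employee.)
Total deductions = $69.45 + $46.36 + $254.96 + $15.61 + $55.76 + $31.77 = $473.91
Net pay = $1,393.90 − $473.91 = $919.99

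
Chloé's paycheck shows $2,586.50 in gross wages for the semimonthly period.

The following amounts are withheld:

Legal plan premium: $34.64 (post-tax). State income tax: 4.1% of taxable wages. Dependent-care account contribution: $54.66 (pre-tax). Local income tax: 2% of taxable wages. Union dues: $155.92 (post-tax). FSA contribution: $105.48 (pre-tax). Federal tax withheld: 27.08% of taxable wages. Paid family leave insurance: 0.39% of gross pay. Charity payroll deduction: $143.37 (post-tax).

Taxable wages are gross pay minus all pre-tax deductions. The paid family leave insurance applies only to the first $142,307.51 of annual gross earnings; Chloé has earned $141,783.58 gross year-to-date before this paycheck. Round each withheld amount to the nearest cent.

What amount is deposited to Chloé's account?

$1,285.32

Dependent-care account contribution: $54.66
FSA contribution: $105.48
Pre-tax total = $54.66 + $105.48 = $160.14
Taxable wages = $2,586.50 − $160.14 = $2,426.36
Local income tax: $2,426.36 × 0.02 = $48.53
Federal tax withheld: $2,426.36 × 0.2708 = $657.06
State income tax: $2,426.36 × 0.041 = $99.48
Paid family leave insurance: only $142,307.51 − $141,783.58 = $523.93 of this check is subject → $523.93 × 0.0039 = $2.04
Union dues: $155.92
Legal plan premium: $34.64
Charity payroll deduction: $143.37
Total deductions = $54.66 + $105.48 + $48.53 + $657.06 + $99.48 + $2.04 + $155.92 + $34.64 + $143.37 = $1,301.18
Net pay = $2,586.50 − $1,301.18 = $1,285.32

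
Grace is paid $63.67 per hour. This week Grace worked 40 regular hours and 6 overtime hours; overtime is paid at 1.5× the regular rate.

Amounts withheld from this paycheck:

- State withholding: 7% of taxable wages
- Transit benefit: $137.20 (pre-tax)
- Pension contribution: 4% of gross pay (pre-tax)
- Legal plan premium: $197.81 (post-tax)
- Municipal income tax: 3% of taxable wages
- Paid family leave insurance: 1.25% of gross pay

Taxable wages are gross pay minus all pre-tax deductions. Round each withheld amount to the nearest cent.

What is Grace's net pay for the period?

$2,335.24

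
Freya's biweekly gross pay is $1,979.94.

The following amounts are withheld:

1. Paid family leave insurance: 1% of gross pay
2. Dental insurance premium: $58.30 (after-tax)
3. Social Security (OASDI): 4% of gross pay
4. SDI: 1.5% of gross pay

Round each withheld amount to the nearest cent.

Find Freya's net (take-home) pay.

$1,792.94

Paid family leave insurance: $1,979.94 × 0.01 = $19.80
Social Security (OASDI): $1,979.94 × 0.04 = $79.20
SDI: $1,979.94 × 0.015 = $29.70
Dental insurance premium: $58.30
Total deductions = $19.80 + $79.20 + $29.70 + $58.30 = $187.00
Net pay = $1,979.94 − $187.00 = $1,792.94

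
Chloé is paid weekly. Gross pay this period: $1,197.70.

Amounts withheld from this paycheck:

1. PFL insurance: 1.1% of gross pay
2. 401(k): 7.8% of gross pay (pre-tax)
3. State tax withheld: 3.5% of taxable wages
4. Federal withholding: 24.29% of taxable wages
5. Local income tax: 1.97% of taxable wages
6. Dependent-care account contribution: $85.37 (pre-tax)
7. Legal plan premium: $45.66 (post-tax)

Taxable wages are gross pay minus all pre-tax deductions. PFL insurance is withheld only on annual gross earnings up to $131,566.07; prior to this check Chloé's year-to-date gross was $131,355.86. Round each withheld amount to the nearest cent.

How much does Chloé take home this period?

$667.72

401(k): $1,197.70 × 0.078 = $93.42
Dependent-care account contribution: $85.37
Pre-tax total = $93.42 + $85.37 = $178.79
Taxable wages = $1,197.70 − $178.79 = $1,018.91
Local income tax: $1,018.91 × 0.0197 = $20.07
State tax withheld: $1,018.91 × 0.035 = $35.66
Federal withholding: $1,018.91 × 0.2429 = $247.49
PFL insurance: only $131,566.07 − $131,355.86 = $210.21 of this check is subject → $210.21 × 0.011 = $2.31
Legal plan premium: $45.66
Total deductions = $93.42 + $85.37 + $20.07 + $35.66 + $247.49 + $2.31 + $45.66 = $529.98
Net pay = $1,197.70 − $529.98 = $667.72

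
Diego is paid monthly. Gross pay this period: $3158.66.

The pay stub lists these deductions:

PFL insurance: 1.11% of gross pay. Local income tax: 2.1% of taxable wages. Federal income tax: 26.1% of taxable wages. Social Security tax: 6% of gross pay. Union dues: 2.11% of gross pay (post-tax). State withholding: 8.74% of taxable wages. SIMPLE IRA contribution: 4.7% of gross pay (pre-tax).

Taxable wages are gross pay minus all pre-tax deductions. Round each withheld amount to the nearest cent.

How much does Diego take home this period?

SIMPLE IRA contribution: $3158.66 × 0.047 = $148.46
Taxable wages = $3158.66 − $148.46 = $3010.20
State withholding: $3010.20 × 0.0874 = $263.09
Federal income tax: $3010.20 × 0.261 = $785.66
Local income tax: $3010.20 × 0.021 = $63.21
PFL insurance: $3158.66 × 0.0111 = $35.06
Social Security tax: $3158.66 × 0.06 = $189.52
Union dues: $3158.66 × 0.0211 = $66.65
Total deductions = $148.46 + $263.09 + $785.66 + $63.21 + $35.06 + $189.52 + $66.65 = $1551.65
Net pay = $3158.66 − $1551.65 = $1607.01

$1607.01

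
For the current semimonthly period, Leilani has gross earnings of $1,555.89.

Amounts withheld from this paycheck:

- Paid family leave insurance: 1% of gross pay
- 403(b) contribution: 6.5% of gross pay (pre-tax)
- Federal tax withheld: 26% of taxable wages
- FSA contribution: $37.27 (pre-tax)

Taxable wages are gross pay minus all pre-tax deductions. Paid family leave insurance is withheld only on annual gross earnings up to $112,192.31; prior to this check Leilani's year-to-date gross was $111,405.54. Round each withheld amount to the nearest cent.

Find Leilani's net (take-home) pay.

403(b) contribution: $1,555.89 × 0.065 = $101.13
FSA contribution: $37.27
Pre-tax total = $101.13 + $37.27 = $138.40
Taxable wages = $1,555.89 − $138.40 = $1,417.49
Federal tax withheld: $1,417.49 × 0.26 = $368.55
Paid family leave insurance: only $112,192.31 − $111,405.54 = $786.77 of this check is subject → $786.77 × 0.01 = $7.87
Total deductions = $101.13 + $37.27 + $368.55 + $7.87 = $514.82
Net pay = $1,555.89 − $514.82 = $1,041.07

$1,041.07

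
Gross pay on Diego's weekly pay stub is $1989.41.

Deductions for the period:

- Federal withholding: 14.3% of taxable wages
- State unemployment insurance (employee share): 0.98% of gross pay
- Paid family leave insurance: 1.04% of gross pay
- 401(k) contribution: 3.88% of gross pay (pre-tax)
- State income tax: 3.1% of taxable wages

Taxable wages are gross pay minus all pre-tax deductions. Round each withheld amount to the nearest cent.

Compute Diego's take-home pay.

$1539.30

401(k) contribution: $1989.41 × 0.0388 = $77.19
Taxable wages = $1989.41 − $77.19 = $1912.22
Federal withholding: $1912.22 × 0.143 = $273.45
State income tax: $1912.22 × 0.031 = $59.28
State unemployment insurance (employee share): $1989.41 × 0.0098 = $19.50
Paid family leave insurance: $1989.41 × 0.0104 = $20.69
Total deductions = $77.19 + $273.45 + $59.28 + $19.50 + $20.69 = $450.11
Net pay = $1989.41 − $450.11 = $1539.30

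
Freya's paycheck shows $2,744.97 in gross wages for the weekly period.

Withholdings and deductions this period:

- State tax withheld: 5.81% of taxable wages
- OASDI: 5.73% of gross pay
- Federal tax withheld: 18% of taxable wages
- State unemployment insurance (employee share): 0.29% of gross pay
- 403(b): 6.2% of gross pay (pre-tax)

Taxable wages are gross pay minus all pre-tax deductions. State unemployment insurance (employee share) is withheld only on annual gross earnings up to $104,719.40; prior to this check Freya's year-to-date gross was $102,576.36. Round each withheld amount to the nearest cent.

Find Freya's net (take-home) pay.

$1,798.23

403(b): $2,744.97 × 0.062 = $170.19
Taxable wages = $2,744.97 − $170.19 = $2,574.78
State tax withheld: $2,574.78 × 0.0581 = $149.59
Federal tax withheld: $2,574.78 × 0.18 = $463.46
State unemployment insurance (employee share): only $104,719.40 − $102,576.36 = $2,143.04 of this check is subject → $2,143.04 × 0.0029 = $6.21
OASDI: $2,744.97 × 0.0573 = $157.29
Total deductions = $170.19 + $149.59 + $463.46 + $6.21 + $157.29 = $946.74
Net pay = $2,744.97 − $946.74 = $1,798.23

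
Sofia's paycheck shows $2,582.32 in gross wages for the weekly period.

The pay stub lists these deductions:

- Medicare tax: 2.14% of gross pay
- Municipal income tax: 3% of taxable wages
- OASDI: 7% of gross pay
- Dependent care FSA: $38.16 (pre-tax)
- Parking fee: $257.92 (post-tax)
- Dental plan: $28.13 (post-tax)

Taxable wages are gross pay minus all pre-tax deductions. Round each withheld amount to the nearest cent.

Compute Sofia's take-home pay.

Dependent care FSA: $38.16
Taxable wages = $2,582.32 − $38.16 = $2,544.16
Municipal income tax: $2,544.16 × 0.03 = $76.32
OASDI: $2,582.32 × 0.07 = $180.76
Medicare tax: $2,582.32 × 0.0214 = $55.26
Dental plan: $28.13
Parking fee: $257.92
Total deductions = $38.16 + $76.32 + $180.76 + $55.26 + $28.13 + $257.92 = $636.55
Net pay = $2,582.32 − $636.55 = $1,945.77

$1,945.77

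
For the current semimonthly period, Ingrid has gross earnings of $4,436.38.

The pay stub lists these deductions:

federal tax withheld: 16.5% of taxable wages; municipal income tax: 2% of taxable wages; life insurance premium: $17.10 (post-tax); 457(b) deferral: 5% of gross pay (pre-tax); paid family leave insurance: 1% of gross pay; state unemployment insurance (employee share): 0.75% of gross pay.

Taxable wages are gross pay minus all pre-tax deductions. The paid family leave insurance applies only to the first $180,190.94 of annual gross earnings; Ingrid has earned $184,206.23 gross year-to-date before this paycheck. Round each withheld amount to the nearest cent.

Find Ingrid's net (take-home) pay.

$3,384.50

457(b) deferral: $4,436.38 × 0.05 = $221.82
Taxable wages = $4,436.38 − $221.82 = $4,214.56
Municipal income tax: $4,214.56 × 0.02 = $84.29
Federal tax withheld: $4,214.56 × 0.165 = $695.40
Paid family leave insurance: annual cap $180,190.94 already reached (YTD $184,206.23), so $0.00
State unemployment insurance (employee share): $4,436.38 × 0.0075 = $33.27
Life insurance premium: $17.10
Total deductions = $221.82 + $84.29 + $695.40 + $0.00 + $33.27 + $17.10 = $1,051.88
Net pay = $4,436.38 − $1,051.88 = $3,384.50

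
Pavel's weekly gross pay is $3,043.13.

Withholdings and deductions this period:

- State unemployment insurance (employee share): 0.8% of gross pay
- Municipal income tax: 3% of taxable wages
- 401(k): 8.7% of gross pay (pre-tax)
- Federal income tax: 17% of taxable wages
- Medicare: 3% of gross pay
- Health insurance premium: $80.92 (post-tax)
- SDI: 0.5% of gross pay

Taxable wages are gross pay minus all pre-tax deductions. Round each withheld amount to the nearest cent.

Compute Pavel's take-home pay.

$2,010.93

401(k): $3,043.13 × 0.087 = $264.75
Taxable wages = $3,043.13 − $264.75 = $2,778.38
Municipal income tax: $2,778.38 × 0.03 = $83.35
Federal income tax: $2,778.38 × 0.17 = $472.32
SDI: $3,043.13 × 0.005 = $15.22
Medicare: $3,043.13 × 0.03 = $91.29
State unemployment insurance (employee share): $3,043.13 × 0.008 = $24.35
Health insurance premium: $80.92
Total deductions = $264.75 + $83.35 + $472.32 + $15.22 + $91.29 + $24.35 + $80.92 = $1,032.20
Net pay = $3,043.13 − $1,032.20 = $2,010.93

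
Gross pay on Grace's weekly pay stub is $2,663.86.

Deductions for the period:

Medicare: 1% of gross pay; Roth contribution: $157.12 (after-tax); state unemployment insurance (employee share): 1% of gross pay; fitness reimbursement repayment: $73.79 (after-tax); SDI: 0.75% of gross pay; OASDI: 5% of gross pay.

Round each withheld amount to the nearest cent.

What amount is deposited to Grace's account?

$2,226.50

Medicare: $2,663.86 × 0.01 = $26.64
SDI: $2,663.86 × 0.0075 = $19.98
OASDI: $2,663.86 × 0.05 = $133.19
State unemployment insurance (employee share): $2,663.86 × 0.01 = $26.64
Roth contribution: $157.12
Fitness reimbursement repayment: $73.79
Total deductions = $26.64 + $19.98 + $133.19 + $26.64 + $157.12 + $73.79 = $437.36
Net pay = $2,663.86 − $437.36 = $2,226.50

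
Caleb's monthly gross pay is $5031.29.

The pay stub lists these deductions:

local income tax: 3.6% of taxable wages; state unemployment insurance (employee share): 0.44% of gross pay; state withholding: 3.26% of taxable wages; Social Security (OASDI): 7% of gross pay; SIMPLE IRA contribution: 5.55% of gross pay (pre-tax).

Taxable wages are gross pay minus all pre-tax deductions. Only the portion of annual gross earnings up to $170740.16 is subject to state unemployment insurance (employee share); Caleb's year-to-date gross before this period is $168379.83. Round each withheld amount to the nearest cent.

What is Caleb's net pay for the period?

SIMPLE IRA contribution: $5031.29 × 0.0555 = $279.24
Taxable wages = $5031.29 − $279.24 = $4752.05
State withholding: $4752.05 × 0.0326 = $154.92
Local income tax: $4752.05 × 0.036 = $171.07
State unemployment insurance (employee share): only $170740.16 − $168379.83 = $2360.33 of this check is subject → $2360.33 × 0.0044 = $10.39
Social Security (OASDI): $5031.29 × 0.07 = $352.19
Total deductions = $279.24 + $154.92 + $171.07 + $10.39 + $352.19 = $967.81
Net pay = $5031.29 − $967.81 = $4063.48

$4063.48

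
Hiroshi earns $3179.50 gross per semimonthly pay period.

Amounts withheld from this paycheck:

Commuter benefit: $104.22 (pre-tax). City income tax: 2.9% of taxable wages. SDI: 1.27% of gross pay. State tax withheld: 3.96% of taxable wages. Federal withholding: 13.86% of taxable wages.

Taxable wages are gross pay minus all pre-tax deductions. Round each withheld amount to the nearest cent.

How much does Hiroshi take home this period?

Commuter benefit: $104.22
Taxable wages = $3179.50 − $104.22 = $3075.28
Federal withholding: $3075.28 × 0.1386 = $426.23
State tax withheld: $3075.28 × 0.0396 = $121.78
City income tax: $3075.28 × 0.029 = $89.18
SDI: $3179.50 × 0.0127 = $40.38
Total deductions = $104.22 + $426.23 + $121.78 + $89.18 + $40.38 = $781.79
Net pay = $3179.50 − $781.79 = $2397.71

$2397.71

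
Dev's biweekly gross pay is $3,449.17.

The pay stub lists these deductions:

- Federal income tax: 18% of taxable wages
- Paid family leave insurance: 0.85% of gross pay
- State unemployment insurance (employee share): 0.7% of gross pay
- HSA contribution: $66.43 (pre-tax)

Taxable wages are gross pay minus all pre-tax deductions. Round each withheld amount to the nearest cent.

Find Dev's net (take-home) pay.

$2,720.39

HSA contribution: $66.43
Taxable wages = $3,449.17 − $66.43 = $3,382.74
Federal income tax: $3,382.74 × 0.18 = $608.89
State unemployment insurance (employee share): $3,449.17 × 0.007 = $24.14
Paid family leave insurance: $3,449.17 × 0.0085 = $29.32
Total deductions = $66.43 + $608.89 + $24.14 + $29.32 = $728.78
Net pay = $3,449.17 − $728.78 = $2,720.39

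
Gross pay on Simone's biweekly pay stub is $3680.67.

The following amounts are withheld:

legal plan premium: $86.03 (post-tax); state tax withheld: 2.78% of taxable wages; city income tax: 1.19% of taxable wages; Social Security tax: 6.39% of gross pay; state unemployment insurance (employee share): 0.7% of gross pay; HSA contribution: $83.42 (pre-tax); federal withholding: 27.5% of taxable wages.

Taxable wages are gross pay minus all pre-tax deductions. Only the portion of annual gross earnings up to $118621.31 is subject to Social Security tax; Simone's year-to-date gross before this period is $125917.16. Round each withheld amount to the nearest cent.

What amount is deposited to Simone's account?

$2353.41

HSA contribution: $83.42
Taxable wages = $3680.67 − $83.42 = $3597.25
Federal withholding: $3597.25 × 0.275 = $989.24
State tax withheld: $3597.25 × 0.0278 = $100.00
City income tax: $3597.25 × 0.0119 = $42.81
State unemployment insurance (employee share): $3680.67 × 0.007 = $25.76
Social Security tax: annual cap $118621.31 already reached (YTD $125917.16), so $0.00
Legal plan premium: $86.03
Total deductions = $83.42 + $989.24 + $100.00 + $42.81 + $25.76 + $0.00 + $86.03 = $1327.26
Net pay = $3680.67 − $1327.26 = $2353.41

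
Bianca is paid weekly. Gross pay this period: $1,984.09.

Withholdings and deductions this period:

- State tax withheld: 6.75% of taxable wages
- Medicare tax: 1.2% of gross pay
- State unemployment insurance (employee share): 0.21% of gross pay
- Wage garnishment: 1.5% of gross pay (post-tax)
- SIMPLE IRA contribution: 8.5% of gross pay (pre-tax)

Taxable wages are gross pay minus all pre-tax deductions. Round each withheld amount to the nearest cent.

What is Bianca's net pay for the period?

SIMPLE IRA contribution: $1,984.09 × 0.085 = $168.65
Taxable wages = $1,984.09 − $168.65 = $1,815.44
State tax withheld: $1,815.44 × 0.0675 = $122.54
Medicare tax: $1,984.09 × 0.012 = $23.81
State unemployment insurance (employee share): $1,984.09 × 0.0021 = $4.17
Wage garnishment: $1,984.09 × 0.015 = $29.76
Total deductions = $168.65 + $122.54 + $23.81 + $4.17 + $29.76 = $348.93
Net pay = $1,984.09 − $348.93 = $1,635.16

$1,635.16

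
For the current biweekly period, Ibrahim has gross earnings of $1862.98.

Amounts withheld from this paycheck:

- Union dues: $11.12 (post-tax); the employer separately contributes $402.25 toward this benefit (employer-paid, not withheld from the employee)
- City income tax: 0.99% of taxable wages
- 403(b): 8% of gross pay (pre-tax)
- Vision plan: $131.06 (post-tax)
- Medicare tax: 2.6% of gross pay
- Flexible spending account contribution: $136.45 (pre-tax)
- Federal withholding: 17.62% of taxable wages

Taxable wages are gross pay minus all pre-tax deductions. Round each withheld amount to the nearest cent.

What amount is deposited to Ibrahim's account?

403(b): $1862.98 × 0.08 = $149.04
Flexible spending account contribution: $136.45
Pre-tax total = $149.04 + $136.45 = $285.49
Taxable wages = $1862.98 − $285.49 = $1577.49
City income tax: $1577.49 × 0.0099 = $15.62
Federal withholding: $1577.49 × 0.1762 = $277.95
Medicare tax: $1862.98 × 0.026 = $48.44
Vision plan: $131.06
Union dues: $11.12
(Employer's $402.25 toward union dues is not withheld from the employee.)
Total deductions = $149.04 + $136.45 + $15.62 + $277.95 + $48.44 + $131.06 + $11.12 = $769.68
Net pay = $1862.98 − $769.68 = $1093.30

$1093.30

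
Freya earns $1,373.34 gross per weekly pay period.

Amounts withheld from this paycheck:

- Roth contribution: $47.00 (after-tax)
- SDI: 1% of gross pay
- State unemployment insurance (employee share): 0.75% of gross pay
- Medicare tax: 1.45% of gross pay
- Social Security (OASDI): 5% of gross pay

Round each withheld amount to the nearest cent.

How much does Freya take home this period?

$1,213.73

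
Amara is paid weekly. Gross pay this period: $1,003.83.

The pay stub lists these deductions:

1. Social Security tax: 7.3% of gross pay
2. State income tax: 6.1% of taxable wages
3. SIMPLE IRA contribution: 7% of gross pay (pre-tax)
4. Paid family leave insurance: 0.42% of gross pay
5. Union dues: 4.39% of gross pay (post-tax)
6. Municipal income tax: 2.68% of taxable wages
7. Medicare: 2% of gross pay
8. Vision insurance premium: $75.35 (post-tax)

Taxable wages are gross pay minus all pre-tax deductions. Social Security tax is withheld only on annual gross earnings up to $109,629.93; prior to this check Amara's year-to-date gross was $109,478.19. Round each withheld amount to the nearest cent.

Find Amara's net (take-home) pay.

$696.79

SIMPLE IRA contribution: $1,003.83 × 0.07 = $70.27
Taxable wages = $1,003.83 − $70.27 = $933.56
State income tax: $933.56 × 0.061 = $56.95
Municipal income tax: $933.56 × 0.0268 = $25.02
Paid family leave insurance: $1,003.83 × 0.0042 = $4.22
Medicare: $1,003.83 × 0.02 = $20.08
Social Security tax: only $109,629.93 − $109,478.19 = $151.74 of this check is subject → $151.74 × 0.073 = $11.08
Union dues: $1,003.83 × 0.0439 = $44.07
Vision insurance premium: $75.35
Total deductions = $70.27 + $56.95 + $25.02 + $4.22 + $20.08 + $11.08 + $44.07 + $75.35 = $307.04
Net pay = $1,003.83 − $307.04 = $696.79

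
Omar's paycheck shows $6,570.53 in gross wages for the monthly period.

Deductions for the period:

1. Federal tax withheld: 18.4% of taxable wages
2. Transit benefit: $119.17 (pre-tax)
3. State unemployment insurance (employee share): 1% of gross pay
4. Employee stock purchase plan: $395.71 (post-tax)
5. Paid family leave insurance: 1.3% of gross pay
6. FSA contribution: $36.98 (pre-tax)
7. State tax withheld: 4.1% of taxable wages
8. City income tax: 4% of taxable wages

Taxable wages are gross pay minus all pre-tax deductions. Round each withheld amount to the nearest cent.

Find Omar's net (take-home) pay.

$4,167.72

Transit benefit: $119.17
FSA contribution: $36.98
Pre-tax total = $119.17 + $36.98 = $156.15
Taxable wages = $6,570.53 − $156.15 = $6,414.38
State tax withheld: $6,414.38 × 0.041 = $262.99
Federal tax withheld: $6,414.38 × 0.184 = $1,180.25
City income tax: $6,414.38 × 0.04 = $256.58
State unemployment insurance (employee share): $6,570.53 × 0.01 = $65.71
Paid family leave insurance: $6,570.53 × 0.013 = $85.42
Employee stock purchase plan: $395.71
Total deductions = $119.17 + $36.98 + $262.99 + $1,180.25 + $256.58 + $65.71 + $85.42 + $395.71 = $2,402.81
Net pay = $6,570.53 − $2,402.81 = $4,167.72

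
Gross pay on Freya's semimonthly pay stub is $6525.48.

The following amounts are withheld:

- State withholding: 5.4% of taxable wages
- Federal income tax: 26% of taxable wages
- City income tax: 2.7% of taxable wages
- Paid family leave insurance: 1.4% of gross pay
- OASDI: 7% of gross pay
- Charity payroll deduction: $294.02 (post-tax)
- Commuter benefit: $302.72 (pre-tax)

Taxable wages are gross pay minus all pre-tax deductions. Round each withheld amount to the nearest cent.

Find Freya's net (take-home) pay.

Commuter benefit: $302.72
Taxable wages = $6525.48 − $302.72 = $6222.76
State withholding: $6222.76 × 0.054 = $336.03
City income tax: $6222.76 × 0.027 = $168.01
Federal income tax: $6222.76 × 0.26 = $1617.92
OASDI: $6525.48 × 0.07 = $456.78
Paid family leave insurance: $6525.48 × 0.014 = $91.36
Charity payroll deduction: $294.02
Total deductions = $302.72 + $336.03 + $168.01 + $1617.92 + $456.78 + $91.36 + $294.02 = $3266.84
Net pay = $6525.48 − $3266.84 = $3258.64

$3258.64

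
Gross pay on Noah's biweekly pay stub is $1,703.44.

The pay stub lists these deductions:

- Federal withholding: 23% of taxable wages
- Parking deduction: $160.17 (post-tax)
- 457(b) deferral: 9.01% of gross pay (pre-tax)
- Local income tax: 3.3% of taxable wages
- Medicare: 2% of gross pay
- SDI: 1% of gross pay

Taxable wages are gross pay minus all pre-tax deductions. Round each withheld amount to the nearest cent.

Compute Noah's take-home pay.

457(b) deferral: $1,703.44 × 0.0901 = $153.48
Taxable wages = $1,703.44 − $153.48 = $1,549.96
Local income tax: $1,549.96 × 0.033 = $51.15
Federal withholding: $1,549.96 × 0.23 = $356.49
SDI: $1,703.44 × 0.01 = $17.03
Medicare: $1,703.44 × 0.02 = $34.07
Parking deduction: $160.17
Total deductions = $153.48 + $51.15 + $356.49 + $17.03 + $34.07 + $160.17 = $772.39
Net pay = $1,703.44 − $772.39 = $931.05

$931.05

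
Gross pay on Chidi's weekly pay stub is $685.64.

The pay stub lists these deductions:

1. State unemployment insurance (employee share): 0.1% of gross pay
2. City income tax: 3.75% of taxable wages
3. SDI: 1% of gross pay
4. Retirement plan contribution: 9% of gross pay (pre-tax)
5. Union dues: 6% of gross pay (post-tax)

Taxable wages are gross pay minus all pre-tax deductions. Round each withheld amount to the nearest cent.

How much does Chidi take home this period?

$551.84

Retirement plan contribution: $685.64 × 0.09 = $61.71
Taxable wages = $685.64 − $61.71 = $623.93
City income tax: $623.93 × 0.0375 = $23.40
State unemployment insurance (employee share): $685.64 × 0.001 = $0.69
SDI: $685.64 × 0.01 = $6.86
Union dues: $685.64 × 0.06 = $41.14
Total deductions = $61.71 + $23.40 + $0.69 + $6.86 + $41.14 = $133.80
Net pay = $685.64 − $133.80 = $551.84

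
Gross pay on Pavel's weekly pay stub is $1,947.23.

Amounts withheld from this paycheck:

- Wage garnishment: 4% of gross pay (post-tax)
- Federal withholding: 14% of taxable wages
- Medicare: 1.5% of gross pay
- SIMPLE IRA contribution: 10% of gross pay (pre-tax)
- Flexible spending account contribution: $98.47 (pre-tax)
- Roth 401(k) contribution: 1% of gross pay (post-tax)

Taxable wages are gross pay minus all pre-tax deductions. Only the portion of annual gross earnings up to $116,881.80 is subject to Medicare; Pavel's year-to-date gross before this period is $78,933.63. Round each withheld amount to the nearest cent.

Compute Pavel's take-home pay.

$1,295.90

SIMPLE IRA contribution: $1,947.23 × 0.1 = $194.72
Flexible spending account contribution: $98.47
Pre-tax total = $194.72 + $98.47 = $293.19
Taxable wages = $1,947.23 − $293.19 = $1,654.04
Federal withholding: $1,654.04 × 0.14 = $231.57
Medicare: cap not yet reached, full $1,947.23 is subject → $1,947.23 × 0.015 = $29.21
Roth 401(k) contribution: $1,947.23 × 0.01 = $19.47
Wage garnishment: $1,947.23 × 0.04 = $77.89
Total deductions = $194.72 + $98.47 + $231.57 + $29.21 + $19.47 + $77.89 = $651.33
Net pay = $1,947.23 − $651.33 = $1,295.90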